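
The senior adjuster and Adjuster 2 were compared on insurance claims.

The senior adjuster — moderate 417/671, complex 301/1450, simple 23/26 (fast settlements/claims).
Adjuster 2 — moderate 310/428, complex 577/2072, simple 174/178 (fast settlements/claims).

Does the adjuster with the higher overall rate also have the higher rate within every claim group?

Yes

Moderate: the senior adjuster 417/671 = 62.1%, Adjuster 2 310/428 = 72.4% → Adjuster 2
Complex: the senior adjuster 301/1450 = 20.8%, Adjuster 2 577/2072 = 27.8% → Adjuster 2
Simple: the senior adjuster 23/26 = 88.5%, Adjuster 2 174/178 = 97.8% → Adjuster 2
Overall: the senior adjuster 741/2147 = 34.5%, Adjuster 2 1061/2678 = 39.6% → Adjuster 2
Adjuster 2 wins overall and in every claim group — no reversal.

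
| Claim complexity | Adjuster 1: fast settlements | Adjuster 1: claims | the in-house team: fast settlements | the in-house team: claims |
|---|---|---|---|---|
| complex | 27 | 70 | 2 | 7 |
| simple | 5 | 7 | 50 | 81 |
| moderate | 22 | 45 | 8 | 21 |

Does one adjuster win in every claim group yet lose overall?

Complex: Adjuster 1 27/70 = 38.6%, the in-house team 2/7 = 28.6% → Adjuster 1
Simple: Adjuster 1 5/7 = 71.4%, the in-house team 50/81 = 61.7% → Adjuster 1
Moderate: Adjuster 1 22/45 = 48.9%, the in-house team 8/21 = 38.1% → Adjuster 1
Overall: Adjuster 1 54/122 = 44.3%, the in-house team 60/109 = 55.0% → the in-house team
Adjuster 1 wins each claim group but the in-house team wins overall — the comparison reverses. Adjuster 1's claims skew toward complex, which has a lower base rate.

Yes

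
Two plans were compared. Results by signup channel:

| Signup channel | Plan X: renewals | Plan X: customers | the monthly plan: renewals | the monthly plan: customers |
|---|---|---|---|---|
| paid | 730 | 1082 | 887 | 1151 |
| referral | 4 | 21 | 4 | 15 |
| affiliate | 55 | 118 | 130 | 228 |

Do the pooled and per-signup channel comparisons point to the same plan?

Paid: Plan X 730/1082 = 67.5%, the monthly plan 887/1151 = 77.1% → the monthly plan
Referral: Plan X 4/21 = 19.0%, the monthly plan 4/15 = 26.7% → the monthly plan
Affiliate: Plan X 55/118 = 46.6%, the monthly plan 130/228 = 57.0% → the monthly plan
Overall: Plan X 789/1221 = 64.6%, the monthly plan 1021/1394 = 73.2% → the monthly plan
The monthly plan wins overall and in every signup group — no reversal.

Yes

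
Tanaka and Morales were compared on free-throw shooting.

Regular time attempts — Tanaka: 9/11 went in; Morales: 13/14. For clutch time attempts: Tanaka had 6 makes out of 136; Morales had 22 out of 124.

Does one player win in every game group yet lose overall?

No

Regular time: Tanaka 9/11 = 81.8%, Morales 13/14 = 92.9% → Morales
Clutch time: Tanaka 6/136 = 4.4%, Morales 22/124 = 17.7% → Morales
Overall: Tanaka 15/147 = 10.2%, Morales 35/138 = 25.4% → Morales
Morales wins overall and in every game group — no reversal.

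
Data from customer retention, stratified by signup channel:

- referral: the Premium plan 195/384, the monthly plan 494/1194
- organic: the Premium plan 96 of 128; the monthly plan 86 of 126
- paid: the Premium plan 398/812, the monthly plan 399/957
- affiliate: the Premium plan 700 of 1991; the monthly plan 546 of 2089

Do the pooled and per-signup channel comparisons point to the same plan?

Yes

Referral: the Premium plan 195/384 = 50.8%, the monthly plan 494/1194 = 41.4% → the Premium plan
Organic: the Premium plan 96/128 = 75.0%, the monthly plan 86/126 = 68.3% → the Premium plan
Paid: the Premium plan 398/812 = 49.0%, the monthly plan 399/957 = 41.7% → the Premium plan
Affiliate: the Premium plan 700/1991 = 35.2%, the monthly plan 546/2089 = 26.1% → the Premium plan
Overall: the Premium plan 1389/3315 = 41.9%, the monthly plan 1525/4366 = 34.9% → the Premium plan
The Premium plan wins overall and in every signup group — no reversal.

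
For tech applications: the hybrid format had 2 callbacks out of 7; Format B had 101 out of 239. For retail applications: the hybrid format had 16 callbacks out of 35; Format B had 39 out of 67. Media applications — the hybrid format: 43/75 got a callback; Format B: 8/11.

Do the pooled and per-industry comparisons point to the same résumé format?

No

Tech: the hybrid format 2/7 = 28.6%, Format B 101/239 = 42.3% → Format B
Retail: the hybrid format 16/35 = 45.7%, Format B 39/67 = 58.2% → Format B
Media: the hybrid format 43/75 = 57.3%, Format B 8/11 = 72.7% → Format B
Overall: the hybrid format 61/117 = 52.1%, Format B 148/317 = 46.7% → the hybrid format
Format B wins each industry group but the hybrid format wins overall — the comparison reverses. Format B's applications skew toward tech, which has a lower base rate.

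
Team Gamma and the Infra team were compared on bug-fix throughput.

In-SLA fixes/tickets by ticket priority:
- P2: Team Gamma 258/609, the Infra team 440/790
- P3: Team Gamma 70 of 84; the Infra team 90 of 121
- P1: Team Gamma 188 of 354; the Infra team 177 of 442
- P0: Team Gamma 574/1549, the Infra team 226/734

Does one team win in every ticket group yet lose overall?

No

P2: Team Gamma 258/609 = 42.4%, the Infra team 440/790 = 55.7% → the Infra team
P3: Team Gamma 70/84 = 83.3%, the Infra team 90/121 = 74.4% → Team Gamma
P1: Team Gamma 188/354 = 53.1%, the Infra team 177/442 = 40.0% → Team Gamma
P0: Team Gamma 574/1549 = 37.1%, the Infra team 226/734 = 30.8% → Team Gamma
Overall: Team Gamma 1090/2596 = 42.0%, the Infra team 933/2087 = 44.7% → the Infra team
Neither sweeps: Team Gamma wins 3 of 4 groups, the Infra team wins 1. The Infra team wins overall but not every group — no Simpson reversal.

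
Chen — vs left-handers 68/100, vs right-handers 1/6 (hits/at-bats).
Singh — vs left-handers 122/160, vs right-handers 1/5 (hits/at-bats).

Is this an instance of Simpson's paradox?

Vs left-handers: Chen 68/100 = 68.0%, Singh 122/160 = 76.2% → Singh
Vs right-handers: Chen 1/6 = 16.7%, Singh 1/5 = 20.0% → Singh
Overall: Chen 69/106 = 65.1%, Singh 123/165 = 74.5% → Singh
Singh wins overall and in every pitcher group — no reversal.

No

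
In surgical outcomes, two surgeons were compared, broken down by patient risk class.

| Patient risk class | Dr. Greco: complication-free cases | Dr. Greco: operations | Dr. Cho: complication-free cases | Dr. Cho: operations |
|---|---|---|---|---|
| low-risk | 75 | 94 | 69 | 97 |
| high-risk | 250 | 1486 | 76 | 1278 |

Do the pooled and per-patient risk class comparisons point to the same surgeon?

Low-risk: Dr. Greco 75/94 = 79.8%, Dr. Cho 69/97 = 71.1% → Dr. Greco
High-risk: Dr. Greco 250/1486 = 16.8%, Dr. Cho 76/1278 = 5.9% → Dr. Greco
Overall: Dr. Greco 325/1580 = 20.6%, Dr. Cho 145/1375 = 10.5% → Dr. Greco
Dr. Greco wins overall and in every patient risk group — no reversal.

Yes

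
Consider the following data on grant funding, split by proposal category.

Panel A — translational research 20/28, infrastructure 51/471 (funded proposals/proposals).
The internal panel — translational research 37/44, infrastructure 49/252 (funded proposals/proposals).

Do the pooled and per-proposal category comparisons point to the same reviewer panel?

Yes

Translational research: Panel A 20/28 = 71.4%, the internal panel 37/44 = 84.1% → the internal panel
Infrastructure: Panel A 51/471 = 10.8%, the internal panel 49/252 = 19.4% → the internal panel
Overall: Panel A 71/499 = 14.2%, the internal panel 86/296 = 29.1% → the internal panel
The internal panel wins overall and in every proposal group — no reversal.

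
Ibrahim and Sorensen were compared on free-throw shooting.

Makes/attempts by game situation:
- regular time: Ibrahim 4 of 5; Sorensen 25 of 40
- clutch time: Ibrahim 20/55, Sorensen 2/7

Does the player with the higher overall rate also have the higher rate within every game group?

Regular time: Ibrahim 4/5 = 80.0%, Sorensen 25/40 = 62.5% → Ibrahim
Clutch time: Ibrahim 20/55 = 36.4%, Sorensen 2/7 = 28.6% → Ibrahim
Overall: Ibrahim 24/60 = 40.0%, Sorensen 27/47 = 57.4% → Sorensen
Ibrahim wins each game group but Sorensen wins overall — the comparison reverses. Ibrahim's attempts skew toward clutch time, which has a lower base rate.

No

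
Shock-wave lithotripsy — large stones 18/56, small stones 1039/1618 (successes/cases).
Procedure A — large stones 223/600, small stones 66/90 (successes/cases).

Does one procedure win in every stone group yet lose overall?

Yes

Large stones: shock-wave lithotripsy 18/56 = 32.1%, Procedure A 223/600 = 37.2% → Procedure A
Small stones: shock-wave lithotripsy 1039/1618 = 64.2%, Procedure A 66/90 = 73.3% → Procedure A
Overall: shock-wave lithotripsy 1057/1674 = 63.1%, Procedure A 289/690 = 41.9% → shock-wave lithotripsy
Procedure A wins each stone group but shock-wave lithotripsy wins overall — the comparison reverses. Procedure A's cases skew toward large stones, which has a lower base rate.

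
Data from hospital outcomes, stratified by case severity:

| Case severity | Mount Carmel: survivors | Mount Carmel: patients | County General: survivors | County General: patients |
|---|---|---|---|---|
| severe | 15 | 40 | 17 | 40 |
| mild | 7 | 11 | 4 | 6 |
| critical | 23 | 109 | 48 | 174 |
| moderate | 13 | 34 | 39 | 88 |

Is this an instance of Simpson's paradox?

No

Severe: Mount Carmel 15/40 = 37.5%, County General 17/40 = 42.5% → County General
Mild: Mount Carmel 7/11 = 63.6%, County General 4/6 = 66.7% → County General
Critical: Mount Carmel 23/109 = 21.1%, County General 48/174 = 27.6% → County General
Moderate: Mount Carmel 13/34 = 38.2%, County General 39/88 = 44.3% → County General
Overall: Mount Carmel 58/194 = 29.9%, County General 108/308 = 35.1% → County General
County General wins overall and in every case group — no reversal.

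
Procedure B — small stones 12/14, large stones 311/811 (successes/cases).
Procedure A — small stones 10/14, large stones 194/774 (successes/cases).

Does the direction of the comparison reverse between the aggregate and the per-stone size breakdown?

No

Small stones: Procedure B 12/14 = 85.7%, Procedure A 10/14 = 71.4% → Procedure B
Large stones: Procedure B 311/811 = 38.3%, Procedure A 194/774 = 25.1% → Procedure B
Overall: Procedure B 323/825 = 39.2%, Procedure A 204/788 = 25.9% → Procedure B
Procedure B wins overall and in every stone group — no reversal.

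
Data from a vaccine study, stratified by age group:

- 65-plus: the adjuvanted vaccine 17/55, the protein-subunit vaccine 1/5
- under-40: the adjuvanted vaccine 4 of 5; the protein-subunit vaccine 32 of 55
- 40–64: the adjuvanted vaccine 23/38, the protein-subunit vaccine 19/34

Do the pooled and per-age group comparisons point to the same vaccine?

No

65-plus: the adjuvanted vaccine 17/55 = 30.9%, the protein-subunit vaccine 1/5 = 20.0% → the adjuvanted vaccine
Under-40: the adjuvanted vaccine 4/5 = 80.0%, the protein-subunit vaccine 32/55 = 58.2% → the adjuvanted vaccine
40–64: the adjuvanted vaccine 23/38 = 60.5%, the protein-subunit vaccine 19/34 = 55.9% → the adjuvanted vaccine
Overall: the adjuvanted vaccine 44/98 = 44.9%, the protein-subunit vaccine 52/94 = 55.3% → the protein-subunit vaccine
The adjuvanted vaccine wins each age group but the protein-subunit vaccine wins overall — the comparison reverses. The adjuvanted vaccine's recipients skew toward 65-plus, which has a lower base rate.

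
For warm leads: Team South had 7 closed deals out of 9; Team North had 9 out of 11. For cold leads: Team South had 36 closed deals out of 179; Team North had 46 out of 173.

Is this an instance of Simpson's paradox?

No

Warm: Team South 7/9 = 77.8%, Team North 9/11 = 81.8% → Team North
Cold: Team South 36/179 = 20.1%, Team North 46/173 = 26.6% → Team North
Overall: Team South 43/188 = 22.9%, Team North 55/184 = 29.9% → Team North
Team North wins overall and in every lead group — no reversal.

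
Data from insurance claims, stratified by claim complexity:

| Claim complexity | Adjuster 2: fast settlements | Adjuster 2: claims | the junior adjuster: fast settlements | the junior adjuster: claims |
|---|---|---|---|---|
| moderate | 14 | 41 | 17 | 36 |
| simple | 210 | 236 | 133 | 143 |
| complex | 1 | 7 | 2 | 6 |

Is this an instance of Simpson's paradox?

No

Moderate: Adjuster 2 14/41 = 34.1%, the junior adjuster 17/36 = 47.2% → the junior adjuster
Simple: Adjuster 2 210/236 = 89.0%, the junior adjuster 133/143 = 93.0% → the junior adjuster
Complex: Adjuster 2 1/7 = 14.3%, the junior adjuster 2/6 = 33.3% → the junior adjuster
Overall: Adjuster 2 225/284 = 79.2%, the junior adjuster 152/185 = 82.2% → the junior adjuster
The junior adjuster wins overall and in every claim group — no reversal.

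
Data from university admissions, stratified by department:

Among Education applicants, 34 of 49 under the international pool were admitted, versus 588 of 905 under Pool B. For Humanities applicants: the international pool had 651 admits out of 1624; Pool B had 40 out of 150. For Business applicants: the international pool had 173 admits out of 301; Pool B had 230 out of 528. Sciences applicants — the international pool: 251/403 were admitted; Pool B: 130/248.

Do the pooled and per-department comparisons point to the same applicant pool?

Education: the international pool 34/49 = 69.4%, Pool B 588/905 = 65.0% → the international pool
Humanities: the international pool 651/1624 = 40.1%, Pool B 40/150 = 26.7% → the international pool
Business: the international pool 173/301 = 57.5%, Pool B 230/528 = 43.6% → the international pool
Sciences: the international pool 251/403 = 62.3%, Pool B 130/248 = 52.4% → the international pool
Overall: the international pool 1109/2377 = 46.7%, Pool B 988/1831 = 54.0% → Pool B
The international pool wins each department group but Pool B wins overall — the comparison reverses. The international pool's applicants skew toward Humanities, which has a lower base rate.

No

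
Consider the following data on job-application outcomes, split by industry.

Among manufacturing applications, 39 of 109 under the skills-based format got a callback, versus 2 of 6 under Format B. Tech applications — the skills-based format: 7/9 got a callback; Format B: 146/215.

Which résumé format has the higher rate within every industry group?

the skills-based format

Manufacturing: the skills-based format 39/109 = 35.8%, Format B 2/6 = 33.3% → the skills-based format
Tech: the skills-based format 7/9 = 77.8%, Format B 146/215 = 67.9% → the skills-based format
The skills-based format has the higher rate in both groups.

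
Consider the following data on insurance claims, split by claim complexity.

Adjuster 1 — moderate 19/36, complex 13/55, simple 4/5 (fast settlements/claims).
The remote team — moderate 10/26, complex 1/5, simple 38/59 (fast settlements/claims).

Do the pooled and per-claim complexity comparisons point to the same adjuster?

Moderate: Adjuster 1 19/36 = 52.8%, the remote team 10/26 = 38.5% → Adjuster 1
Complex: Adjuster 1 13/55 = 23.6%, the remote team 1/5 = 20.0% → Adjuster 1
Simple: Adjuster 1 4/5 = 80.0%, the remote team 38/59 = 64.4% → Adjuster 1
Overall: Adjuster 1 36/96 = 37.5%, the remote team 49/90 = 54.4% → the remote team
Adjuster 1 wins each claim group but the remote team wins overall — the comparison reverses. Adjuster 1's claims skew toward complex, which has a lower base rate.

No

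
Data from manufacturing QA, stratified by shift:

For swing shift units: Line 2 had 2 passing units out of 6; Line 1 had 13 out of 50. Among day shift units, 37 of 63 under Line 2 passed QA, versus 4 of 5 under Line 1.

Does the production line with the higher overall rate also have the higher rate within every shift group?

Swing shift: Line 2 2/6 = 33.3%, Line 1 13/50 = 26.0% → Line 2
Day shift: Line 2 37/63 = 58.7%, Line 1 4/5 = 80.0% → Line 1
Overall: Line 2 39/69 = 56.5%, Line 1 17/55 = 30.9% → Line 2
Neither sweeps: Line 2 wins 1 of 2 groups, Line 1 wins 1. Line 2 wins overall but not every group — no Simpson reversal.

No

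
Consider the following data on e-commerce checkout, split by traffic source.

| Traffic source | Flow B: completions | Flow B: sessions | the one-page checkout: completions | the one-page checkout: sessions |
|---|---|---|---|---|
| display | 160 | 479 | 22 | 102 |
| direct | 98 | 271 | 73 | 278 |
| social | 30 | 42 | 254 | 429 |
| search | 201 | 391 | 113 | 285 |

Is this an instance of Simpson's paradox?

Display: Flow B 160/479 = 33.4%, the one-page checkout 22/102 = 21.6% → Flow B
Direct: Flow B 98/271 = 36.2%, the one-page checkout 73/278 = 26.3% → Flow B
Social: Flow B 30/42 = 71.4%, the one-page checkout 254/429 = 59.2% → Flow B
Search: Flow B 201/391 = 51.4%, the one-page checkout 113/285 = 39.6% → Flow B
Overall: Flow B 489/1183 = 41.3%, the one-page checkout 462/1094 = 42.2% → the one-page checkout
Flow B wins each traffic group but the one-page checkout wins overall — the comparison reverses. Flow B's sessions skew toward display, which has a lower base rate.

Yes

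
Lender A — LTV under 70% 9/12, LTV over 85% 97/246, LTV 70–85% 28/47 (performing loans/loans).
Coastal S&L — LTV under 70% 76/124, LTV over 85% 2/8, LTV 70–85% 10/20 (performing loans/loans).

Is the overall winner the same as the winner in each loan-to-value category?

No

LTV under 70%: Lender A 9/12 = 75.0%, Coastal S&L 76/124 = 61.3% → Lender A
LTV over 85%: Lender A 97/246 = 39.4%, Coastal S&L 2/8 = 25.0% → Lender A
LTV 70–85%: Lender A 28/47 = 59.6%, Coastal S&L 10/20 = 50.0% → Lender A
Overall: Lender A 134/305 = 43.9%, Coastal S&L 88/152 = 57.9% → Coastal S&L
Lender A wins each loan-to-value group but Coastal S&L wins overall — the comparison reverses. Lender A's loans skew toward LTV over 85%, which has a lower base rate.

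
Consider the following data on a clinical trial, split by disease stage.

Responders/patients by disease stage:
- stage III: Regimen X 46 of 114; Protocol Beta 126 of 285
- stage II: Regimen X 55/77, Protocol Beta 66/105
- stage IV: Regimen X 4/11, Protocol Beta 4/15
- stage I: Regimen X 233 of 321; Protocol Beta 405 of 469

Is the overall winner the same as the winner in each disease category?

Stage III: Regimen X 46/114 = 40.4%, Protocol Beta 126/285 = 44.2% → Protocol Beta
Stage II: Regimen X 55/77 = 71.4%, Protocol Beta 66/105 = 62.9% → Regimen X
Stage IV: Regimen X 4/11 = 36.4%, Protocol Beta 4/15 = 26.7% → Regimen X
Stage I: Regimen X 233/321 = 72.6%, Protocol Beta 405/469 = 86.4% → Protocol Beta
Overall: Regimen X 338/523 = 64.6%, Protocol Beta 601/874 = 68.8% → Protocol Beta
Neither sweeps: Regimen X wins 2 of 4 groups, Protocol Beta wins 2. Protocol Beta wins overall but not every group — no Simpson reversal.

No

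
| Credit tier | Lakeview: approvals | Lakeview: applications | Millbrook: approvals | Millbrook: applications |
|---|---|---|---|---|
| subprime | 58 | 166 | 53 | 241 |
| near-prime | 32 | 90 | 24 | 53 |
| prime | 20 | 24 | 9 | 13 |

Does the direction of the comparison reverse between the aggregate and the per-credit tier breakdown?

Subprime: Lakeview 58/166 = 34.9%, Millbrook 53/241 = 22.0% → Lakeview
Near-prime: Lakeview 32/90 = 35.6%, Millbrook 24/53 = 45.3% → Millbrook
Prime: Lakeview 20/24 = 83.3%, Millbrook 9/13 = 69.2% → Lakeview
Overall: Lakeview 110/280 = 39.3%, Millbrook 86/307 = 28.0% → Lakeview
Neither sweeps: Lakeview wins 2 of 3 groups, Millbrook wins 1. Lakeview wins overall but not every group — no Simpson reversal.

No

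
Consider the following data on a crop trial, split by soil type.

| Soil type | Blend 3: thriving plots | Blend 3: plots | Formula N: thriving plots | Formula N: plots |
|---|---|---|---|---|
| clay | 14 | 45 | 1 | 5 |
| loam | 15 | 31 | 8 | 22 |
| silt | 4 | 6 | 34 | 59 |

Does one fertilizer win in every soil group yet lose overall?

Clay: Blend 3 14/45 = 31.1%, Formula N 1/5 = 20.0% → Blend 3
Loam: Blend 3 15/31 = 48.4%, Formula N 8/22 = 36.4% → Blend 3
Silt: Blend 3 4/6 = 66.7%, Formula N 34/59 = 57.6% → Blend 3
Overall: Blend 3 33/82 = 40.2%, Formula N 43/86 = 50.0% → Formula N
Blend 3 wins each soil group but Formula N wins overall — the comparison reverses. Blend 3's plots skew toward clay, which has a lower base rate.

Yes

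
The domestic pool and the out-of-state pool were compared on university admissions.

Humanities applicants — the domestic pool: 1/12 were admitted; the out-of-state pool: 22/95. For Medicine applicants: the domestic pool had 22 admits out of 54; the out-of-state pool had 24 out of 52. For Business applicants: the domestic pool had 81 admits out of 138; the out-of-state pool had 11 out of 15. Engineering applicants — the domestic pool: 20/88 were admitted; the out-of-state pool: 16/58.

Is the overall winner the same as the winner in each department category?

Humanities: the domestic pool 1/12 = 8.3%, the out-of-state pool 22/95 = 23.2% → the out-of-state pool
Medicine: the domestic pool 22/54 = 40.7%, the out-of-state pool 24/52 = 46.2% → the out-of-state pool
Business: the domestic pool 81/138 = 58.7%, the out-of-state pool 11/15 = 73.3% → the out-of-state pool
Engineering: the domestic pool 20/88 = 22.7%, the out-of-state pool 16/58 = 27.6% → the out-of-state pool
Overall: the domestic pool 124/292 = 42.5%, the out-of-state pool 73/220 = 33.2% → the domestic pool
The out-of-state pool wins each department group but the domestic pool wins overall — the comparison reverses. The out-of-state pool's applicants skew toward Humanities, which has a lower base rate.

No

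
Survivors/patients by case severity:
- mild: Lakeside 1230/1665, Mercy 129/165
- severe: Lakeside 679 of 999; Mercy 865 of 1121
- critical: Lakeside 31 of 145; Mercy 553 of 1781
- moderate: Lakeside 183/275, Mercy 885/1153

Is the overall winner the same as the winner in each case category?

Mild: Lakeside 1230/1665 = 73.9%, Mercy 129/165 = 78.2% → Mercy
Severe: Lakeside 679/999 = 68.0%, Mercy 865/1121 = 77.2% → Mercy
Critical: Lakeside 31/145 = 21.4%, Mercy 553/1781 = 31.0% → Mercy
Moderate: Lakeside 183/275 = 66.5%, Mercy 885/1153 = 76.8% → Mercy
Overall: Lakeside 2123/3084 = 68.8%, Mercy 2432/4220 = 57.6% → Lakeside
Mercy wins each case group but Lakeside wins overall — the comparison reverses. Mercy's patients skew toward critical, which has a lower base rate.

No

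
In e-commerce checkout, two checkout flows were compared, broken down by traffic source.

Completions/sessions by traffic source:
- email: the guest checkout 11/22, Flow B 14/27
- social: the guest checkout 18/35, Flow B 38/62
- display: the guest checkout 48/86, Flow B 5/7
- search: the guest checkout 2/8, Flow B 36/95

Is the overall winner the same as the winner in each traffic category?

Email: the guest checkout 11/22 = 50.0%, Flow B 14/27 = 51.9% → Flow B
Social: the guest checkout 18/35 = 51.4%, Flow B 38/62 = 61.3% → Flow B
Display: the guest checkout 48/86 = 55.8%, Flow B 5/7 = 71.4% → Flow B
Search: the guest checkout 2/8 = 25.0%, Flow B 36/95 = 37.9% → Flow B
Overall: the guest checkout 79/151 = 52.3%, Flow B 93/191 = 48.7% → the guest checkout
Flow B wins each traffic group but the guest checkout wins overall — the comparison reverses. Flow B's sessions skew toward search, which has a lower base rate.

No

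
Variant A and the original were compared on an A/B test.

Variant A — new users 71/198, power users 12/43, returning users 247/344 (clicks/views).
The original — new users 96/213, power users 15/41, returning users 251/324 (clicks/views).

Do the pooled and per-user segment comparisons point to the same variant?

Yes

New users: Variant A 71/198 = 35.9%, the original 96/213 = 45.1% → the original
Power users: Variant A 12/43 = 27.9%, the original 15/41 = 36.6% → the original
Returning users: Variant A 247/344 = 71.8%, the original 251/324 = 77.5% → the original
Overall: Variant A 330/585 = 56.4%, the original 362/578 = 62.6% → the original
The original wins overall and in every user group — no reversal.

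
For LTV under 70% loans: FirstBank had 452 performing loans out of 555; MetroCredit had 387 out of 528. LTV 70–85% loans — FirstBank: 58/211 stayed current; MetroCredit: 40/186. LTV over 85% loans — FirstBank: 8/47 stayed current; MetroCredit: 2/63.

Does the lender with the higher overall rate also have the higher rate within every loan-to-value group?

LTV under 70%: FirstBank 452/555 = 81.4%, MetroCredit 387/528 = 73.3% → FirstBank
LTV 70–85%: FirstBank 58/211 = 27.5%, MetroCredit 40/186 = 21.5% → FirstBank
LTV over 85%: FirstBank 8/47 = 17.0%, MetroCredit 2/63 = 3.2% → FirstBank
Overall: FirstBank 518/813 = 63.7%, MetroCredit 429/777 = 55.2% → FirstBank
FirstBank wins overall and in every loan-to-value group — no reversal.

Yes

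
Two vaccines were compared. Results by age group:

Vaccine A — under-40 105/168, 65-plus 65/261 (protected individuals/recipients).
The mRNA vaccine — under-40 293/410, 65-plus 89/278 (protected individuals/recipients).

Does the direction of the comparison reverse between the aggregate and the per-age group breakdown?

No

Under-40: Vaccine A 105/168 = 62.5%, the mRNA vaccine 293/410 = 71.5% → the mRNA vaccine
65-plus: Vaccine A 65/261 = 24.9%, the mRNA vaccine 89/278 = 32.0% → the mRNA vaccine
Overall: Vaccine A 170/429 = 39.6%, the mRNA vaccine 382/688 = 55.5% → the mRNA vaccine
The mRNA vaccine wins overall and in every age group — no reversal.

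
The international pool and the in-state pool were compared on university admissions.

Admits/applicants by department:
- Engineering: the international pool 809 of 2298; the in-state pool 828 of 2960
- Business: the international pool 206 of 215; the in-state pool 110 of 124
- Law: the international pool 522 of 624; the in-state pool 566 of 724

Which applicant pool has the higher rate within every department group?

the international pool

Engineering: the international pool 809/2298 = 35.2%, the in-state pool 828/2960 = 28.0% → the international pool
Business: the international pool 206/215 = 95.8%, the in-state pool 110/124 = 88.7% → the international pool
Law: the international pool 522/624 = 83.7%, the in-state pool 566/724 = 78.2% → the international pool
The international pool has the higher rate in all 3 groups.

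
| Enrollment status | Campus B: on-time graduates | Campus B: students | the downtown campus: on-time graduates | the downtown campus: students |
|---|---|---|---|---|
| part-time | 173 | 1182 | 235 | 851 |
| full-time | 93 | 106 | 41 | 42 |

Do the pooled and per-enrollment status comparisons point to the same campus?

Part-time: Campus B 173/1182 = 14.6%, the downtown campus 235/851 = 27.6% → the downtown campus
Full-time: Campus B 93/106 = 87.7%, the downtown campus 41/42 = 97.6% → the downtown campus
Overall: Campus B 266/1288 = 20.7%, the downtown campus 276/893 = 30.9% → the downtown campus
The downtown campus wins overall and in every enrollment group — no reversal.

Yes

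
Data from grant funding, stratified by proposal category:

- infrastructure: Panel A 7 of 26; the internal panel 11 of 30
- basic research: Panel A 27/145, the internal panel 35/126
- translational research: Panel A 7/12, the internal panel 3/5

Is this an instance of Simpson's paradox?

No

Infrastructure: Panel A 7/26 = 26.9%, the internal panel 11/30 = 36.7% → the internal panel
Basic research: Panel A 27/145 = 18.6%, the internal panel 35/126 = 27.8% → the internal panel
Translational research: Panel A 7/12 = 58.3%, the internal panel 3/5 = 60.0% → the internal panel
Overall: Panel A 41/183 = 22.4%, the internal panel 49/161 = 30.4% → the internal panel
The internal panel wins overall and in every proposal group — no reversal.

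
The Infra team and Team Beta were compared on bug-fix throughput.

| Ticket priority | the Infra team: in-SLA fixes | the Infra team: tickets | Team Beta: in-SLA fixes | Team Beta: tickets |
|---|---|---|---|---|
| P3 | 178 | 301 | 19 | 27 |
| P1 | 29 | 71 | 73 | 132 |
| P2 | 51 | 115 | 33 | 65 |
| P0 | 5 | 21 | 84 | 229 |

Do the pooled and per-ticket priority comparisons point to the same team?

No

P3: the Infra team 178/301 = 59.1%, Team Beta 19/27 = 70.4% → Team Beta
P1: the Infra team 29/71 = 40.8%, Team Beta 73/132 = 55.3% → Team Beta
P2: the Infra team 51/115 = 44.3%, Team Beta 33/65 = 50.8% → Team Beta
P0: the Infra team 5/21 = 23.8%, Team Beta 84/229 = 36.7% → Team Beta
Overall: the Infra team 263/508 = 51.8%, Team Beta 209/453 = 46.1% → the Infra team
Team Beta wins each ticket group but the Infra team wins overall — the comparison reverses. Team Beta's tickets skew toward P0, which has a lower base rate.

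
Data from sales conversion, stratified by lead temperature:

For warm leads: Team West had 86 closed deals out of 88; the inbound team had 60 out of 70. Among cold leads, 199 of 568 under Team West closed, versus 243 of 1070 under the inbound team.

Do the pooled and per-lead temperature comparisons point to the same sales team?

Warm: Team West 86/88 = 97.7%, the inbound team 60/70 = 85.7% → Team West
Cold: Team West 199/568 = 35.0%, the inbound team 243/1070 = 22.7% → Team West
Overall: Team West 285/656 = 43.4%, the inbound team 303/1140 = 26.6% → Team West
Team West wins overall and in every lead group — no reversal.

Yes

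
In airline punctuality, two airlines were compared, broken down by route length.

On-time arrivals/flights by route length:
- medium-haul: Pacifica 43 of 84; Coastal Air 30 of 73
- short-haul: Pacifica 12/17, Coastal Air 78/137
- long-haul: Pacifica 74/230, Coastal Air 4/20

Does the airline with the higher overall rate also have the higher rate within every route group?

Medium-haul: Pacifica 43/84 = 51.2%, Coastal Air 30/73 = 41.1% → Pacifica
Short-haul: Pacifica 12/17 = 70.6%, Coastal Air 78/137 = 56.9% → Pacifica
Long-haul: Pacifica 74/230 = 32.2%, Coastal Air 4/20 = 20.0% → Pacifica
Overall: Pacifica 129/331 = 39.0%, Coastal Air 112/230 = 48.7% → Coastal Air
Pacifica wins each route group but Coastal Air wins overall — the comparison reverses. Pacifica's flights skew toward long-haul, which has a lower base rate.

No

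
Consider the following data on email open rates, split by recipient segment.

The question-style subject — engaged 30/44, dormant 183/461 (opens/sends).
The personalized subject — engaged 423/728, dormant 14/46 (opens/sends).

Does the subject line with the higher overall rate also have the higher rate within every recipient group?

No

Engaged: the question-style subject 30/44 = 68.2%, the personalized subject 423/728 = 58.1% → the question-style subject
Dormant: the question-style subject 183/461 = 39.7%, the personalized subject 14/46 = 30.4% → the question-style subject
Overall: the question-style subject 213/505 = 42.2%, the personalized subject 437/774 = 56.5% → the personalized subject
The question-style subject wins each recipient group but the personalized subject wins overall — the comparison reverses. The question-style subject's sends skew toward dormant, which has a lower base rate.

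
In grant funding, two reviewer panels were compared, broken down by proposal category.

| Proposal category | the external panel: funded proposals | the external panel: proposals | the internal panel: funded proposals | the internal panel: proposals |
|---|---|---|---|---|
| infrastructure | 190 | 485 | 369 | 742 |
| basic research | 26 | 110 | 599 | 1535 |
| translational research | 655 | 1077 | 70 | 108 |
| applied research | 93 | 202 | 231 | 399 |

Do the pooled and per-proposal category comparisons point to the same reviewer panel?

No

Infrastructure: the external panel 190/485 = 39.2%, the internal panel 369/742 = 49.7% → the internal panel
Basic research: the external panel 26/110 = 23.6%, the internal panel 599/1535 = 39.0% → the internal panel
Translational research: the external panel 655/1077 = 60.8%, the internal panel 70/108 = 64.8% → the internal panel
Applied research: the external panel 93/202 = 46.0%, the internal panel 231/399 = 57.9% → the internal panel
Overall: the external panel 964/1874 = 51.4%, the internal panel 1269/2784 = 45.6% → the external panel
The internal panel wins each proposal group but the external panel wins overall — the comparison reverses. The internal panel's proposals skew toward basic research, which has a lower base rate.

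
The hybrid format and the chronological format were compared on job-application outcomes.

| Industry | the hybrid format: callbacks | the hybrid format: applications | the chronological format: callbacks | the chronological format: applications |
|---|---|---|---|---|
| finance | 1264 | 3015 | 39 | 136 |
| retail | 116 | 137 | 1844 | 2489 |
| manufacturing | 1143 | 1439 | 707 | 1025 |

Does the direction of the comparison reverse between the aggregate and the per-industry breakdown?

Yes

Finance: the hybrid format 1264/3015 = 41.9%, the chronological format 39/136 = 28.7% → the hybrid format
Retail: the hybrid format 116/137 = 84.7%, the chronological format 1844/2489 = 74.1% → the hybrid format
Manufacturing: the hybrid format 1143/1439 = 79.4%, the chronological format 707/1025 = 69.0% → the hybrid format
Overall: the hybrid format 2523/4591 = 55.0%, the chronological format 2590/3650 = 71.0% → the chronological format
The hybrid format wins each industry group but the chronological format wins overall — the comparison reverses. The hybrid format's applications skew toward finance, which has a lower base rate.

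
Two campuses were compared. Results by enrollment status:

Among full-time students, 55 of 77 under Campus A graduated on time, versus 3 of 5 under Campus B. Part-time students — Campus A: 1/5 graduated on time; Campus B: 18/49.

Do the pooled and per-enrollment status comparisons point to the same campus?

Full-time: Campus A 55/77 = 71.4%, Campus B 3/5 = 60.0% → Campus A
Part-time: Campus A 1/5 = 20.0%, Campus B 18/49 = 36.7% → Campus B
Overall: Campus A 56/82 = 68.3%, Campus B 21/54 = 38.9% → Campus A
Neither sweeps: Campus A wins 1 of 2 groups, Campus B wins 1. Campus A wins overall but not every group — no Simpson reversal.

No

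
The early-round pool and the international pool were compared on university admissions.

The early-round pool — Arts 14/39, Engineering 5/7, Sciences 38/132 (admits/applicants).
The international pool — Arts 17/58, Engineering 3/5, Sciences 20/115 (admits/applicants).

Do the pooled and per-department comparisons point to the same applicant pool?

Arts: the early-round pool 14/39 = 35.9%, the international pool 17/58 = 29.3% → the early-round pool
Engineering: the early-round pool 5/7 = 71.4%, the international pool 3/5 = 60.0% → the early-round pool
Sciences: the early-round pool 38/132 = 28.8%, the international pool 20/115 = 17.4% → the early-round pool
Overall: the early-round pool 57/178 = 32.0%, the international pool 40/178 = 22.5% → the early-round pool
The early-round pool wins overall and in every department group — no reversal.

Yes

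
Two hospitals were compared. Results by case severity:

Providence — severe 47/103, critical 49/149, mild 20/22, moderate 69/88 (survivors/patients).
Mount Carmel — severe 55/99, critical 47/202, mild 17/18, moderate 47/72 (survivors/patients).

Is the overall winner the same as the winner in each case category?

No

Severe: Providence 47/103 = 45.6%, Mount Carmel 55/99 = 55.6% → Mount Carmel
Critical: Providence 49/149 = 32.9%, Mount Carmel 47/202 = 23.3% → Providence
Mild: Providence 20/22 = 90.9%, Mount Carmel 17/18 = 94.4% → Mount Carmel
Moderate: Providence 69/88 = 78.4%, Mount Carmel 47/72 = 65.3% → Providence
Overall: Providence 185/362 = 51.1%, Mount Carmel 166/391 = 42.5% → Providence
Neither sweeps: Providence wins 2 of 4 groups, Mount Carmel wins 2. Providence wins overall but not every group — no Simpson reversal.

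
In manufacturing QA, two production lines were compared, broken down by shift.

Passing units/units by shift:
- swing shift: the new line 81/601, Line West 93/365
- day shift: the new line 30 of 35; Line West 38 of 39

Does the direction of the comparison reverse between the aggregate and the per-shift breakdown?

Swing shift: the new line 81/601 = 13.5%, Line West 93/365 = 25.5% → Line West
Day shift: the new line 30/35 = 85.7%, Line West 38/39 = 97.4% → Line West
Overall: the new line 111/636 = 17.5%, Line West 131/404 = 32.4% → Line West
Line West wins overall and in every shift group — no reversal.

No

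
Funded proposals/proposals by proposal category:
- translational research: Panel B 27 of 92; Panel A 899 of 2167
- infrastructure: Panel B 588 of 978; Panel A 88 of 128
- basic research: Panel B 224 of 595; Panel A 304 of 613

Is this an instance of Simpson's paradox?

Yes

Translational research: Panel B 27/92 = 29.3%, Panel A 899/2167 = 41.5% → Panel A
Infrastructure: Panel B 588/978 = 60.1%, Panel A 88/128 = 68.8% → Panel A
Basic research: Panel B 224/595 = 37.6%, Panel A 304/613 = 49.6% → Panel A
Overall: Panel B 839/1665 = 50.4%, Panel A 1291/2908 = 44.4% → Panel B
Panel A wins each proposal group but Panel B wins overall — the comparison reverses. Panel A's proposals skew toward translational research, which has a lower base rate.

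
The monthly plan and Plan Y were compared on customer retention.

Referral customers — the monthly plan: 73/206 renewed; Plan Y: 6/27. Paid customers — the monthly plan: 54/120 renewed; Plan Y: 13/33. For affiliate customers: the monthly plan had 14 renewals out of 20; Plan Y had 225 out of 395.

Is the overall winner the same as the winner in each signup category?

No

Referral: the monthly plan 73/206 = 35.4%, Plan Y 6/27 = 22.2% → the monthly plan
Paid: the monthly plan 54/120 = 45.0%, Plan Y 13/33 = 39.4% → the monthly plan
Affiliate: the monthly plan 14/20 = 70.0%, Plan Y 225/395 = 57.0% → the monthly plan
Overall: the monthly plan 141/346 = 40.8%, Plan Y 244/455 = 53.6% → Plan Y
The monthly plan wins each signup group but Plan Y wins overall — the comparison reverses. The monthly plan's customers skew toward referral, which has a lower base rate.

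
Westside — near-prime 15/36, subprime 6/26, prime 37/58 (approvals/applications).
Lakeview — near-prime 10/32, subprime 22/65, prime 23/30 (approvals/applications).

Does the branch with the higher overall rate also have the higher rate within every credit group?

Near-prime: Westside 15/36 = 41.7%, Lakeview 10/32 = 31.2% → Westside
Subprime: Westside 6/26 = 23.1%, Lakeview 22/65 = 33.8% → Lakeview
Prime: Westside 37/58 = 63.8%, Lakeview 23/30 = 76.7% → Lakeview
Overall: Westside 58/120 = 48.3%, Lakeview 55/127 = 43.3% → Westside
Neither sweeps: Westside wins 1 of 3 groups, Lakeview wins 2. Westside wins overall but not every group — no Simpson reversal.

No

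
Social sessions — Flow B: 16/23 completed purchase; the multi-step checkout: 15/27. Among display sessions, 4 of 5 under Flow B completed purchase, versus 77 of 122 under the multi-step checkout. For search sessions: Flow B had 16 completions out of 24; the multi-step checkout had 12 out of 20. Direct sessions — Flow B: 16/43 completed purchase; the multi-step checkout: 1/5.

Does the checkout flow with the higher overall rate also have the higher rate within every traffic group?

No

Social: Flow B 16/23 = 69.6%, the multi-step checkout 15/27 = 55.6% → Flow B
Display: Flow B 4/5 = 80.0%, the multi-step checkout 77/122 = 63.1% → Flow B
Search: Flow B 16/24 = 66.7%, the multi-step checkout 12/20 = 60.0% → Flow B
Direct: Flow B 16/43 = 37.2%, the multi-step checkout 1/5 = 20.0% → Flow B
Overall: Flow B 52/95 = 54.7%, the multi-step checkout 105/174 = 60.3% → the multi-step checkout
Flow B wins each traffic group but the multi-step checkout wins overall — the comparison reverses. Flow B's sessions skew toward direct, which has a lower base rate.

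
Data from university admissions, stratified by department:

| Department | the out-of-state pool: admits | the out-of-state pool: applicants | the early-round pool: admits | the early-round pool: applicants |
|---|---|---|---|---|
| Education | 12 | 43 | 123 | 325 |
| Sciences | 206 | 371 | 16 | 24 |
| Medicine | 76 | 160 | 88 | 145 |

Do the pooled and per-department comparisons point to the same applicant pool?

No

Education: the out-of-state pool 12/43 = 27.9%, the early-round pool 123/325 = 37.8% → the early-round pool
Sciences: the out-of-state pool 206/371 = 55.5%, the early-round pool 16/24 = 66.7% → the early-round pool
Medicine: the out-of-state pool 76/160 = 47.5%, the early-round pool 88/145 = 60.7% → the early-round pool
Overall: the out-of-state pool 294/574 = 51.2%, the early-round pool 227/494 = 46.0% → the out-of-state pool
The early-round pool wins each department group but the out-of-state pool wins overall — the comparison reverses. The early-round pool's applicants skew toward Education, which has a lower base rate.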